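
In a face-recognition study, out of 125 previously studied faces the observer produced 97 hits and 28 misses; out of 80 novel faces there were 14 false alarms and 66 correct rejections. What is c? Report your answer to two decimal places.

c = 0.09

H = 97/125 = 0.7760
FA = 14/80 = 0.1750
Φ⁻¹(0.7760) = 0.759, Φ⁻¹(0.1750) = -0.935
c = −½·[z(H) + z(FA)] = −0.5 × (0.759 + (-0.935)) = 0.088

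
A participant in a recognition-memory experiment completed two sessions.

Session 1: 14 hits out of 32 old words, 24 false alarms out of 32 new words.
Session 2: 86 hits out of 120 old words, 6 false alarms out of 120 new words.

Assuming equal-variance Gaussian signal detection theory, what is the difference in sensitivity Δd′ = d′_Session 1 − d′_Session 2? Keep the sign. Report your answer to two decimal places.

Δd′ = -3.05

Session 1: z(0.4375) = -0.157, z(0.7500) = 0.674, d' = -0.831
Session 2: z(0.7167) = 0.573, z(0.0500) = -1.645, d' = 2.218
Δd' = d'_Session 1 − d'_Session 2 = -0.831 − 2.218 = -3.049
Session 2 has the higher sensitivity.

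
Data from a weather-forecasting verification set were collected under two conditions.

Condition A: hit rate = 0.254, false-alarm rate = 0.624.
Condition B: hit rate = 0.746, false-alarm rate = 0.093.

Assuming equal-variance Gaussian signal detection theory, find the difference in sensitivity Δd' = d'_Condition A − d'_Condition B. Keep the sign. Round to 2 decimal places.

Condition A: z(0.254) = -0.662, z(0.624) = 0.316, d' = -0.978
Condition B: z(0.746) = 0.662, z(0.093) = -1.323, d' = 1.985
Δd' = d'_Condition A − d'_Condition B = -0.978 − 1.985 = -2.963
Condition B has the higher sensitivity.

Δd' = -2.96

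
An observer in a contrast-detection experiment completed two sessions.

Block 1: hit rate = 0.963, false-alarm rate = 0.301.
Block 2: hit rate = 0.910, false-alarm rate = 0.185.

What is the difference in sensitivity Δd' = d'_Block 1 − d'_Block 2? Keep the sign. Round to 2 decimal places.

Block 1: z(0.963) = 1.787, z(0.301) = -0.522, d' = 2.309
Block 2: z(0.910) = 1.341, z(0.185) = -0.896, d' = 2.237
Δd' = d'_Block 1 − d'_Block 2 = 2.309 − 2.237 = 0.072
Block 1 has the higher sensitivity.

Δd' = 0.07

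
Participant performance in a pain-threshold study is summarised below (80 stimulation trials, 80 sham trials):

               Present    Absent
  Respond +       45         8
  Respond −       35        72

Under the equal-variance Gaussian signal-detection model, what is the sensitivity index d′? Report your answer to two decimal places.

d′ = 1.44

H = 45/80 = 0.5625
FA = 8/80 = 0.1000
z(H) = 0.1573
z(FA) = -1.2816
d' = z(H) − z(FA) = 0.1573 − (-1.2816) = 1.4389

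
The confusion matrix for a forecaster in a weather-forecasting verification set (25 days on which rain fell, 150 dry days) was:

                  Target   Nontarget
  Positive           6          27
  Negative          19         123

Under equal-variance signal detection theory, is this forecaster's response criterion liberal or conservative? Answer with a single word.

conservative

z(H) = -0.706, z(FA) = -0.915
c = −½·(z(H) + z(FA)) = 0.8105
c > 0 → conservative criterion (biased toward responding “no”).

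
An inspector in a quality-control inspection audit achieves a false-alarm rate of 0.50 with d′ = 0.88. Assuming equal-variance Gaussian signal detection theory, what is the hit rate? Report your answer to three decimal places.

z(false-alarm rate) = z(0.50) = 0.0000
z(H) = z(FA) + d' = 0.0000 + 0.88 = 0.8800
hit rate = Φ(0.8800) = 0.8106

hit rate = 0.811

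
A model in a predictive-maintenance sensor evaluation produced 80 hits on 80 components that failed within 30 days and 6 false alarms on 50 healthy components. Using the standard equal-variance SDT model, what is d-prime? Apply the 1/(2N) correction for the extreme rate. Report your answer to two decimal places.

The hit rate is 80/80 = 1, so apply the 1/(2N) correction: H → 1 − 1/(2·80) = 0.99375.
z(H) = z(0.99375) = 2.498
z(FA) = z(0.12000) = -1.175
d' = 2.498 − (-1.175) = 3.673

d-prime = 3.67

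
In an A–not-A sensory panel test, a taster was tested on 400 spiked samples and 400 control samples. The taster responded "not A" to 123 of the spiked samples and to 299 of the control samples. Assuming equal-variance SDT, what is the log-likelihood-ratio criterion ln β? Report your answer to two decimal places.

H = 123/400 = 0.3075
FA = 299/400 = 0.7475
z(H) = z(0.3075) = -0.503
z(FA) = z(0.7475) = 0.667
ln β = −½·[z(H)² − z(FA)²] = −0.5 × (0.253 − 0.445) = 0.096

ln β = 0.10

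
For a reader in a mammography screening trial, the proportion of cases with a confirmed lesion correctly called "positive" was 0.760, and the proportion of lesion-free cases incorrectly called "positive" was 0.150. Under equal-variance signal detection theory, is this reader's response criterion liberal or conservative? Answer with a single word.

z(H) = 0.706, z(FA) = -1.036
c = −½·(z(H) + z(FA)) = 0.165
c > 0 → conservative criterion (biased toward responding “no”).

conservative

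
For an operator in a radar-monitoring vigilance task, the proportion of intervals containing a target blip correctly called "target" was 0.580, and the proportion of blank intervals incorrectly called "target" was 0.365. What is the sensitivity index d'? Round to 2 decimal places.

z(0.580) = 0.202, z(0.365) = -0.345
d' = z(H) − z(FA) = 0.202 − (-0.345) = 0.547

d' = 0.55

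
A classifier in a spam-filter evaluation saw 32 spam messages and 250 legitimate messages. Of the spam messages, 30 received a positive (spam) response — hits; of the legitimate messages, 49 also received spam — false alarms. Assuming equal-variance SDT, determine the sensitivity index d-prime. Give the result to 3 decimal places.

H = 30/32 = 0.9375
FA = 49/250 = 0.1960
Φ⁻¹(0.9375) = 1.5341, Φ⁻¹(0.1960) = -0.8560
d' = z(H) − z(FA) = 1.5341 − (-0.8560) = 2.3901

d-prime = 2.390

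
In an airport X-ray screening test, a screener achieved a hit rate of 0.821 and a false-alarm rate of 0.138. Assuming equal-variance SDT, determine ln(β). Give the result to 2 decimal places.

z(H) = 0.919
z(FA) = -1.089
ln β = −½·[z(H)² − z(FA)²] = −0.5 × (0.845 − 1.186) = 0.1705

ln β = 0.17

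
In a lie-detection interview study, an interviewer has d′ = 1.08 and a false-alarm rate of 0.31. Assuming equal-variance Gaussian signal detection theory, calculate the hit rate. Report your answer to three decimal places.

z(false-alarm rate) = z(0.31) = -0.4959
z(H) = z(FA) + d' = -0.4959 + 1.08 = 0.5841
hit rate = Φ(0.5841) = 0.7204

hit rate = 0.720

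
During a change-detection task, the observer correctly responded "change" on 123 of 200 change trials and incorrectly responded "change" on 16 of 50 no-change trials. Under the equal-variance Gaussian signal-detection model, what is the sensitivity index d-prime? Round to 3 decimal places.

H = 123/200 = 0.6150
FA = 16/50 = 0.3200
Φ⁻¹(0.6150) = 0.2924, Φ⁻¹(0.3200) = -0.4677
d' = z(H) − z(FA) = 0.2924 − (-0.4677) = 0.7601

d-prime = 0.760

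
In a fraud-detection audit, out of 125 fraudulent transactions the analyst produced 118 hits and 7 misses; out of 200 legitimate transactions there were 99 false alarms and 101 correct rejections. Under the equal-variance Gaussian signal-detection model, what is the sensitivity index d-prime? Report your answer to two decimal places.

H = 118/125 = 0.9440
FA = 99/200 = 0.4950
z(H) = z(0.9440) = 1.5893
z(FA) = z(0.4950) = -0.0125
d' = z(H) − z(FA) = 1.5893 − (-0.0125) = 1.6018

d-prime = 1.60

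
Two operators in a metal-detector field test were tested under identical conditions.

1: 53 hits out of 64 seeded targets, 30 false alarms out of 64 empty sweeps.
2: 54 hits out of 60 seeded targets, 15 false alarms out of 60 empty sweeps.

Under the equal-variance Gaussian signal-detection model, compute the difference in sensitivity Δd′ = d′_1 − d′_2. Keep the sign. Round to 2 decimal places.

1: z(0.8281) = 0.947, z(0.4688) = -0.078, d' = 1.025
2: z(0.9000) = 1.282, z(0.2500) = -0.674, d' = 1.956
Δd' = d'_1 − d'_2 = 1.025 − 1.956 = -0.931
2 has the higher sensitivity.

Δd′ = -0.93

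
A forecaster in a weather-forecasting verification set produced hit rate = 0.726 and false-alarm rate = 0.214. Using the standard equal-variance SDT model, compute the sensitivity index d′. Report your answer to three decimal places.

Φ⁻¹(H) = 0.6008
Φ⁻¹(FA) = -0.7926
d' = z(H) − z(FA) = 0.6008 − (-0.7926) = 1.3934

d′ = 1.393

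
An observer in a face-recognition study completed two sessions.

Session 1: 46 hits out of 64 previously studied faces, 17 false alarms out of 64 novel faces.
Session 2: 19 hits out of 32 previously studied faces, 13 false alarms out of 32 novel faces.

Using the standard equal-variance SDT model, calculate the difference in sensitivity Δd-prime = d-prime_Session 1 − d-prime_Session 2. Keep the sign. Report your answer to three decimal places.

Session 1: z(0.7188) = 0.5793, z(0.2656) = -0.6262, d' = 1.2055
Session 2: z(0.5938) = 0.2373, z(0.4062) = -0.2373, d' = 0.4746
Δd' = d'_Session 1 − d'_Session 2 = 1.2055 − 0.4746 = 0.7309
Session 1 has the higher sensitivity.

Δd-prime = 0.731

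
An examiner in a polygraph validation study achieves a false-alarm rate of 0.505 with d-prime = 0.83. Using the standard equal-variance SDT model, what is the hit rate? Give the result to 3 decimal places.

hit rate = 0.800

z(false-alarm rate) = z(0.505) = 0.0125
z(H) = z(FA) + d' = 0.0125 + 0.83 = 0.8425
hit rate = Φ(0.8425) = 0.8002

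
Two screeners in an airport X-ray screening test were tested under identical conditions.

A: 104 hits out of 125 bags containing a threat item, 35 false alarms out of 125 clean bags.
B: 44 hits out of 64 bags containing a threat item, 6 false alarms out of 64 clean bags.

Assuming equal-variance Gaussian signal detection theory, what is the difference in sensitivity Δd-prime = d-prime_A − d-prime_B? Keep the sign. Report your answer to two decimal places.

A: z(0.8320) = 0.962, z(0.2800) = -0.583, d' = 1.545
B: z(0.6875) = 0.489, z(0.0938) = -1.318, d' = 1.807
Δd' = d'_A − d'_B = 1.545 − 1.807 = -0.262
B has the higher sensitivity.

Δd-prime = -0.26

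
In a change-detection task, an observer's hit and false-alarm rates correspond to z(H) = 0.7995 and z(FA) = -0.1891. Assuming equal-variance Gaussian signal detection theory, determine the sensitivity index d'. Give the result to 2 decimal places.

d' = 0.99

d' = z(H) − z(FA) = 0.7995 − (-0.1891) = 0.9886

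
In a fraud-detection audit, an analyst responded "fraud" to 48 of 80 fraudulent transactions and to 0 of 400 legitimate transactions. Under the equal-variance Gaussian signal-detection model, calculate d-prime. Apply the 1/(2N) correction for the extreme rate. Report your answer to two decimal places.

d-prime = 3.28

The false-alarm rate is 0/400 = 0, so apply the 1/(2N) correction: FA → 1/(2·400) = 0.00125.
z(H) = z(0.60000) = 0.253
z(FA) = z(0.00125) = -3.023
d' = 0.253 − (-3.023) = 3.276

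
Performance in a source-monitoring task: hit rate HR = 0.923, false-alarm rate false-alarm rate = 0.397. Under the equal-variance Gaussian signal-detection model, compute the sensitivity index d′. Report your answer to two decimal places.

z(0.923) = 1.4255, z(0.397) = -0.2611
d' = z(H) − z(FA) = 1.4255 − (-0.2611) = 1.6866

d′ = 1.69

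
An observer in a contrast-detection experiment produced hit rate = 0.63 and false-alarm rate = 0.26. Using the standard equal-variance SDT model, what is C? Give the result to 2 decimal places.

C = 0.16

z(0.63) = 0.3319, z(0.26) = -0.6433
c = −½·[z(H) + z(FA)] = −0.5 × (0.3319 + (-0.6433)) = 0.1557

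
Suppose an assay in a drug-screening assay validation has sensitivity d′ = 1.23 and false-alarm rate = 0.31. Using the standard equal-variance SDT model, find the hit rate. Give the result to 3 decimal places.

z(false-alarm rate) = z(0.31) = -0.4959
z(H) = z(FA) + d' = -0.4959 + 1.23 = 0.7341
hit rate = Φ(0.7341) = 0.7686

hit rate = 0.769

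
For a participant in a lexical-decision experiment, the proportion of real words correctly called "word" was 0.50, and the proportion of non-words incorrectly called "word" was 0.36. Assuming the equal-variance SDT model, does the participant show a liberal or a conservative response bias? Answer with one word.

z(H) = 0.000, z(FA) = -0.358
c = −½·(z(H) + z(FA)) = 0.179
c > 0 → conservative criterion (biased toward responding “no”).

conservative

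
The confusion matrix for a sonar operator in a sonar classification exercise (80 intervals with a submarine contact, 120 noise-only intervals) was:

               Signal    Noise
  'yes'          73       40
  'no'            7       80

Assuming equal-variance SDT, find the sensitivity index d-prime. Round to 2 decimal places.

d-prime = 1.79

H = 73/80 = 0.9125
FA = 40/120 = 0.3333
z(H) = z(0.9125) = 1.3563
z(FA) = z(0.3333) = -0.4308
d' = z(H) − z(FA) = 1.3563 − (-0.4308) = 1.7871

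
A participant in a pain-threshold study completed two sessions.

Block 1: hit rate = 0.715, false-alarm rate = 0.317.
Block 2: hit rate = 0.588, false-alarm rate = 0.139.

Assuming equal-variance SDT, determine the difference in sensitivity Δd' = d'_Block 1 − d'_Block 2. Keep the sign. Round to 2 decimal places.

Block 1: z(0.715) = 0.568, z(0.317) = -0.476, d' = 1.044
Block 2: z(0.588) = 0.222, z(0.139) = -1.085, d' = 1.307
Δd' = d'_Block 1 − d'_Block 2 = 1.044 − 1.307 = -0.263
Block 2 has the higher sensitivity.

Δd' = -0.26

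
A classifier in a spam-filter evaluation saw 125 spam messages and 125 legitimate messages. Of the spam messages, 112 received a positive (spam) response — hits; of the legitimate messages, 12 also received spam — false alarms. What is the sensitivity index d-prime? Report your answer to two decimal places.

H = 112/125 = 0.8960
FA = 12/125 = 0.0960
Φ⁻¹(H) = 1.2591
Φ⁻¹(FA) = -1.3047
d' = z(H) − z(FA) = 1.2591 − (-1.3047) = 2.5638

d-prime = 2.56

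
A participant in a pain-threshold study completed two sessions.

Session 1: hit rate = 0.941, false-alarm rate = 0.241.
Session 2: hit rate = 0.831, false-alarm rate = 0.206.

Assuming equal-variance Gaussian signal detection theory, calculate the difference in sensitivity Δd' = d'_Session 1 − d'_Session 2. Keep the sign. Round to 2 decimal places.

Δd' = 0.49

Session 1: z(0.941) = 1.563, z(0.241) = -0.703, d' = 2.266
Session 2: z(0.831) = 0.958, z(0.206) = -0.820, d' = 1.778
Δd' = d'_Session 1 − d'_Session 2 = 2.266 − 1.778 = 0.488
Session 1 has the higher sensitivity.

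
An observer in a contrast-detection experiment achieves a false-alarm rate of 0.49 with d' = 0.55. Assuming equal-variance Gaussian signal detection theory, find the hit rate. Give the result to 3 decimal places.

hit rate = 0.700

z(false-alarm rate) = z(0.49) = -0.0251
z(H) = z(FA) + d' = -0.0251 + 0.55 = 0.5249
hit rate = Φ(0.5249) = 0.7002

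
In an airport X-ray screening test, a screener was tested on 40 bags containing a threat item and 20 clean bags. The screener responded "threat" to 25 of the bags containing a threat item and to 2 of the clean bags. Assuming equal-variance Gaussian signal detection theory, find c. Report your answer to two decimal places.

H = 25/40 = 0.6250
FA = 2/20 = 0.1000
z(H) = 0.319
z(FA) = -1.282
c = −½·[z(H) + z(FA)] = −0.5 × (0.319 + (-1.282)) = 0.4815

c = 0.48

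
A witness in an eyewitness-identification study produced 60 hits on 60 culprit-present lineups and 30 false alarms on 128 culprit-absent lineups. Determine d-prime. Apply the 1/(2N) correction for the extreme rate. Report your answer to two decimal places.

d-prime = 3.12

The hit rate is 60/60 = 1, so apply the 1/(2N) correction: H → 1 − 1/(2·60) = 0.99167.
z(H) = z(0.99167) = 2.394
z(FA) = z(0.23438) = -0.724
d' = 2.394 − (-0.724) = 3.118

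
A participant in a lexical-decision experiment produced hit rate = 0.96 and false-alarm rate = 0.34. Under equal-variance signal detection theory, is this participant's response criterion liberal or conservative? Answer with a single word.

liberal

z(H) = 1.751, z(FA) = -0.412
c = −½·(z(H) + z(FA)) = -0.6695
c < 0 → liberal criterion (biased toward responding “yes”).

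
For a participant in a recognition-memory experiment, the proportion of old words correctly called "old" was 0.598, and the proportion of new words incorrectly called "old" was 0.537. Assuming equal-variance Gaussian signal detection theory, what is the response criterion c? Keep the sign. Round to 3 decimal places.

z(H) = z(0.598) = 0.2482
z(FA) = z(0.537) = 0.0929
c = −½·[z(H) + z(FA)] = −0.5 × (0.2482 + 0.0929) = -0.17055
c < 0: the participant has a liberal response bias.

c = -0.171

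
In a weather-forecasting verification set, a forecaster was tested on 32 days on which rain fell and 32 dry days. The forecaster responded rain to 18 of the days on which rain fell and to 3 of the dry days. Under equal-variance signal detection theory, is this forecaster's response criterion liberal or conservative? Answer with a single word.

conservative

z(H) = 0.157, z(FA) = -1.318
c = −½·(z(H) + z(FA)) = 0.5805
c > 0 → conservative criterion (biased toward responding “no”).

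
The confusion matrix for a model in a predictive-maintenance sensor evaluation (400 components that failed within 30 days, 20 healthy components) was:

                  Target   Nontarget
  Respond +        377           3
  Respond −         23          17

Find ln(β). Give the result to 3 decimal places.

ln β = -0.705

H = 377/400 = 0.9425
FA = 3/20 = 0.1500
z(0.9425) = 1.5761, z(0.1500) = -1.0364
ln β = −½·[z(H)² − z(FA)²] = −0.5 × (2.4841 − 1.0741) = -0.7050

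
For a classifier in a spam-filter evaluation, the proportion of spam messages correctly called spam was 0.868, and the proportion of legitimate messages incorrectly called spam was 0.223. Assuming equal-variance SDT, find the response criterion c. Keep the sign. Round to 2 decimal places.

c = -0.18

z(H) = 1.117
z(FA) = -0.762
c = −½·[z(H) + z(FA)] = −0.5 × (1.117 + (-0.762)) = -0.1775
c < 0: the classifier has a liberal response bias.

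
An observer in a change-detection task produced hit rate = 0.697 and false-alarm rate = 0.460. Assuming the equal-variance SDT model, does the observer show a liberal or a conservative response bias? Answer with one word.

liberal

z(H) = 0.516, z(FA) = -0.100
c = −½·(z(H) + z(FA)) = -0.208
c < 0 → liberal criterion (biased toward responding “yes”).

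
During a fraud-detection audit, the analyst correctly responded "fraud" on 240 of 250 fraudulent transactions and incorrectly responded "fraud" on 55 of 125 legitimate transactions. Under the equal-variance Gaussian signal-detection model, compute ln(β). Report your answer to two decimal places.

H = 240/250 = 0.9600
FA = 55/125 = 0.4400
z(0.9600) = 1.751, z(0.4400) = -0.151
ln β = −½·[z(H)² − z(FA)²] = −0.5 × (3.066 − 0.023) = -1.5215

ln β = -1.52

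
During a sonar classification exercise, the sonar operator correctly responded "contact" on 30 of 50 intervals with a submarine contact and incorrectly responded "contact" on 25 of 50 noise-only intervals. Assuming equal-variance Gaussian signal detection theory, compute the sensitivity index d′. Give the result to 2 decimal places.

d′ = 0.25

H = 30/50 = 0.6000
FA = 25/50 = 0.5000
z(H) = 0.253
z(FA) = 0.000
d' = z(H) − z(FA) = 0.253 − 0.000 = 0.253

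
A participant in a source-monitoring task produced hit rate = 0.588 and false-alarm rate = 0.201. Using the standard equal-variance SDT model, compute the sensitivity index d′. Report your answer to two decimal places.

z(H) = z(0.588) = 0.2224
z(FA) = z(0.201) = -0.8381
d' = z(H) − z(FA) = 0.2224 − (-0.8381) = 1.0605

d′ = 1.06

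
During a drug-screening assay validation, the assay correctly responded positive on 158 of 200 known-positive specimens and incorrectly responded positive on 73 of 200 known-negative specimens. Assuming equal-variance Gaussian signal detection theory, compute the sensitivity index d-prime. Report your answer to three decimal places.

d-prime = 1.152

H = 158/200 = 0.7900
FA = 73/200 = 0.3650
z(H) = 0.8064
z(FA) = -0.3451
d' = z(H) − z(FA) = 0.8064 − (-0.3451) = 1.1515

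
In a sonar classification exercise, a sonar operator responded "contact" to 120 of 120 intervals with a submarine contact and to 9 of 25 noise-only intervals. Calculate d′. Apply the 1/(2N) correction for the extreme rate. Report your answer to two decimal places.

d′ = 3.00

The hit rate is 120/120 = 1, so apply the 1/(2N) correction: H → 1 − 1/(2·120) = 0.99583.
z(H) = z(0.99583) = 2.638
z(FA) = z(0.36000) = -0.358
d' = 2.638 − (-0.358) = 2.996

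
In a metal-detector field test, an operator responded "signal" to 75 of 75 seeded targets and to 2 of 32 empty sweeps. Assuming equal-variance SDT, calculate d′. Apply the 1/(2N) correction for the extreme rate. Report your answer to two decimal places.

d′ = 4.01

The hit rate is 75/75 = 1, so apply the 1/(2N) correction: H → 1 − 1/(2·75) = 0.99333.
z(H) = z(0.99333) = 2.475
z(FA) = z(0.06250) = -1.534
d' = 2.475 − (-1.534) = 4.009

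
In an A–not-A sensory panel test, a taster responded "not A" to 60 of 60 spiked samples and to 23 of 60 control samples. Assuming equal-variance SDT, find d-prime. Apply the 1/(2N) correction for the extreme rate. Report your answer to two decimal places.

The hit rate is 60/60 = 1, so apply the 1/(2N) correction: H → 1 − 1/(2·60) = 0.99167.
z(H) = z(0.99167) = 2.394
z(FA) = z(0.38333) = -0.297
d' = 2.394 − (-0.297) = 2.691

d-prime = 2.69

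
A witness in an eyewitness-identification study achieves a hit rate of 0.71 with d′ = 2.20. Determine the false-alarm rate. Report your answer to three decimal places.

z(hit rate) = z(0.71) = 0.5534
z(FA) = z(H) − d' = 0.5534 − 2.20 = -1.6466
false-alarm rate = Φ(-1.6466) = 0.0498

false-alarm rate = 0.050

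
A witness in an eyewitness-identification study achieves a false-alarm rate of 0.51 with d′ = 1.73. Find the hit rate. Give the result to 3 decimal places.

hit rate = 0.960

z(false-alarm rate) = z(0.51) = 0.0251
z(H) = z(FA) + d' = 0.0251 + 1.73 = 1.7551
hit rate = Φ(1.7551) = 0.9604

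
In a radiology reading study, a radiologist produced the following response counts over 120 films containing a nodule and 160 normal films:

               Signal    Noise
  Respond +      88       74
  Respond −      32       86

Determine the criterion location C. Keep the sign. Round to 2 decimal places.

H = 88/120 = 0.7333
FA = 74/160 = 0.4625
Φ⁻¹(0.7333) = 0.623, Φ⁻¹(0.4625) = -0.094
c = −½·[z(H) + z(FA)] = −0.5 × (0.623 + (-0.094)) = -0.2645

C = -0.26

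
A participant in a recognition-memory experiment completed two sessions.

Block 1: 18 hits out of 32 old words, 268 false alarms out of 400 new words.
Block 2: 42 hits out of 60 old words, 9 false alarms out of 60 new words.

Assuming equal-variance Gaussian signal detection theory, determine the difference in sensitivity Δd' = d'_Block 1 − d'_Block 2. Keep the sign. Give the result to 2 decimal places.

Δd' = -1.84

Block 1: z(0.5625) = 0.157, z(0.6700) = 0.440, d' = -0.283
Block 2: z(0.7000) = 0.524, z(0.1500) = -1.036, d' = 1.560
Δd' = d'_Block 1 − d'_Block 2 = -0.283 − 1.560 = -1.843
Block 2 has the higher sensitivity.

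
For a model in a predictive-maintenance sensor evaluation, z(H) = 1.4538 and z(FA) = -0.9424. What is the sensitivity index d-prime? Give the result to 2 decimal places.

d' = z(H) − z(FA) = 1.4538 − (-0.9424) = 2.3962

d-prime = 2.40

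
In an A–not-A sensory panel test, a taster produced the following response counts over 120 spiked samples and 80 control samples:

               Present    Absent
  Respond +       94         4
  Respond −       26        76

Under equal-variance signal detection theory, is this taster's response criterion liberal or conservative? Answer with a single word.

z(H) = 0.784, z(FA) = -1.645
c = −½·(z(H) + z(FA)) = 0.4305
c > 0 → conservative criterion (biased toward responding “no”).

conservative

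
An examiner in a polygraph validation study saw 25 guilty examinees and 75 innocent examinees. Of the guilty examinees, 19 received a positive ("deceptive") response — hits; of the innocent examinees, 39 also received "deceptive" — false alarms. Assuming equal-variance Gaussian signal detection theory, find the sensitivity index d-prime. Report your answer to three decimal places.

d-prime = 0.656

H = 19/25 = 0.7600
FA = 39/75 = 0.5200
Φ⁻¹(0.7600) = 0.7063, Φ⁻¹(0.5200) = 0.0502
d' = z(H) − z(FA) = 0.7063 − 0.0502 = 0.6561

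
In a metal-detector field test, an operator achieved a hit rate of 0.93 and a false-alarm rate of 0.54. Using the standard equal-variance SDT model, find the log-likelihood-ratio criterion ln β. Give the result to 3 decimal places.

Φ⁻¹(H) = Φ⁻¹(0.93) = 1.4758
Φ⁻¹(FA) = Φ⁻¹(0.54) = 0.1004
ln β = −½·[z(H)² − z(FA)²] = −0.5 × (2.1780 − 0.0101) = -1.08395

ln β = -1.084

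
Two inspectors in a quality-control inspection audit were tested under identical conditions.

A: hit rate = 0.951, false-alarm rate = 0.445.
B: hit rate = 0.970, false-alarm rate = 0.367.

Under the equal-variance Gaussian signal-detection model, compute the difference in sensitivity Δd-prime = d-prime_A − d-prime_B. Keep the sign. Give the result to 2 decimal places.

A: z(0.951) = 1.655, z(0.445) = -0.138, d' = 1.793
B: z(0.970) = 1.881, z(0.367) = -0.340, d' = 2.221
Δd' = d'_A − d'_B = 1.793 − 2.221 = -0.428
B has the higher sensitivity.

Δd-prime = -0.43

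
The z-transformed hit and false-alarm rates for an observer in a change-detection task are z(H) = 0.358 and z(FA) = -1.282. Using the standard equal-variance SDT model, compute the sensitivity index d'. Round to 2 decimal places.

d' = 1.64

d' = z(H) − z(FA) = 0.358 − (-1.282) = 1.640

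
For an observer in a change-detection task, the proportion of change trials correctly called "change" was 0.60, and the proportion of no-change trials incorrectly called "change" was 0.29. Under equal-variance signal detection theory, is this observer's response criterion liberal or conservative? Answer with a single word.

z(H) = 0.253, z(FA) = -0.553
c = −½·(z(H) + z(FA)) = 0.150
c > 0 → conservative criterion (biased toward responding “no”).

conservative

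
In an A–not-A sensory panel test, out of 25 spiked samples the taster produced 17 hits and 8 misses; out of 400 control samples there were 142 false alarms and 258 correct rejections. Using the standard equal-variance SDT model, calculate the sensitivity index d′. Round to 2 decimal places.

H = 17/25 = 0.6800
FA = 142/400 = 0.3550
z(0.6800) = 0.468, z(0.3550) = -0.372
d' = z(H) − z(FA) = 0.468 − (-0.372) = 0.840

d′ = 0.84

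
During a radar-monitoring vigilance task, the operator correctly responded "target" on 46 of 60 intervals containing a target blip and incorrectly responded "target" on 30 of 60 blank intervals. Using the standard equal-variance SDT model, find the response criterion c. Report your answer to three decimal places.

H = 46/60 = 0.7667
FA = 30/60 = 0.5000
Φ⁻¹(H) = Φ⁻¹(0.7667) = 0.7280
Φ⁻¹(FA) = Φ⁻¹(0.5000) = 0.0000
c = −½·[z(H) + z(FA)] = −0.5 × (0.7280 + 0.0000) = -0.3640

c = -0.364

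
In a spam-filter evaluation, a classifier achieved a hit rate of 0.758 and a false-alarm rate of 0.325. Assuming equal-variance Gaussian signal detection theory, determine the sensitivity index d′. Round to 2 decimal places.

d′ = 1.15

z(H) = 0.700
z(FA) = -0.454
d' = z(H) − z(FA) = 0.700 − (-0.454) = 1.154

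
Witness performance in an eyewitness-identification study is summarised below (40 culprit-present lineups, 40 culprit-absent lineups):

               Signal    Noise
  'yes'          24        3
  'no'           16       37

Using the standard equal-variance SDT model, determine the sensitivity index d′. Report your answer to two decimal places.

d′ = 1.69

H = 24/40 = 0.6000
FA = 3/40 = 0.0750
Φ⁻¹(H) = Φ⁻¹(0.6000) = 0.2533
Φ⁻¹(FA) = Φ⁻¹(0.0750) = -1.4395
d' = z(H) − z(FA) = 0.2533 − (-1.4395) = 1.6928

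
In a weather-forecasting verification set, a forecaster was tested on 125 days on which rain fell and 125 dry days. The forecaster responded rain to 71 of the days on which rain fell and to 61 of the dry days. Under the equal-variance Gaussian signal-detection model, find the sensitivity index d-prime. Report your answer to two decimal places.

d-prime = 0.20

H = 71/125 = 0.5680
FA = 61/125 = 0.4880
z(H) = z(0.5680) = 0.171
z(FA) = z(0.4880) = -0.030
d' = z(H) − z(FA) = 0.171 − (-0.030) = 0.201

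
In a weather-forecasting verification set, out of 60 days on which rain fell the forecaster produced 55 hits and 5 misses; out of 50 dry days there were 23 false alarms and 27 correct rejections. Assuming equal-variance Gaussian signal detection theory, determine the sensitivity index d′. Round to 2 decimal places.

H = 55/60 = 0.9167
FA = 23/50 = 0.4600
z(0.9167) = 1.3832, z(0.4600) = -0.1004
d' = z(H) − z(FA) = 1.3832 − (-0.1004) = 1.4836

d′ = 1.48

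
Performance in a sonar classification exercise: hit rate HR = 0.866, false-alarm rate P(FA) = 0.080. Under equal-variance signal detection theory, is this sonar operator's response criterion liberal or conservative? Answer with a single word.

conservative

z(H) = 1.108, z(FA) = -1.405
c = −½·(z(H) + z(FA)) = 0.1485
c > 0 → conservative criterion (biased toward responding “no”).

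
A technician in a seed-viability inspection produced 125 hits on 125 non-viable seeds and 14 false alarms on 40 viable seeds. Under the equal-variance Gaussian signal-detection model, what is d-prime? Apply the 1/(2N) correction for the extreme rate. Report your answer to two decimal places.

d-prime = 3.04

The hit rate is 125/125 = 1, so apply the 1/(2N) correction: H → 1 − 1/(2·125) = 0.99600.
z(H) = z(0.99600) = 2.652
z(FA) = z(0.35000) = -0.385
d' = 2.652 − (-0.385) = 3.037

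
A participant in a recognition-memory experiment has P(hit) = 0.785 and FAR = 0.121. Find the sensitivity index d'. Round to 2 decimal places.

z(H) = z(0.785) = 0.789
z(FA) = z(0.121) = -1.170
d' = z(H) − z(FA) = 0.789 − (-1.170) = 1.959

d' = 1.96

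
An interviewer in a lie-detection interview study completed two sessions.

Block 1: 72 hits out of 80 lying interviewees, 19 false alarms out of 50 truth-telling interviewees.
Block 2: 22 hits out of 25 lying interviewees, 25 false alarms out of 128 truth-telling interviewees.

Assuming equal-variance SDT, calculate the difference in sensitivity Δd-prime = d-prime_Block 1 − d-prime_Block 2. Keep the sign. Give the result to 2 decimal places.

Block 1: z(0.9000) = 1.282, z(0.3800) = -0.305, d' = 1.587
Block 2: z(0.8800) = 1.175, z(0.1953) = -0.859, d' = 2.034
Δd' = d'_Block 1 − d'_Block 2 = 1.587 − 2.034 = -0.447
Block 2 has the higher sensitivity.

Δd-prime = -0.45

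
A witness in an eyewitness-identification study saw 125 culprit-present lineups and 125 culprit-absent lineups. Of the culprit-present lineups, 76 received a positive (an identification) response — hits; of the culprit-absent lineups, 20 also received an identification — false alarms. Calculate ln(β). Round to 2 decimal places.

H = 76/125 = 0.6080
FA = 20/125 = 0.1600
z(H) = z(0.6080) = 0.274
z(FA) = z(0.1600) = -0.994
ln β = −½·[z(H)² − z(FA)²] = −0.5 × (0.075 − 0.988) = 0.4565

ln β = 0.46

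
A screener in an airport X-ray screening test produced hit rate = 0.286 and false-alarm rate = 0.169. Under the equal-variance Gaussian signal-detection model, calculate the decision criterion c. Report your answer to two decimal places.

c = 0.76

z(H) = -0.5651
z(FA) = -0.9581
c = −½·[z(H) + z(FA)] = −0.5 × (-0.5651 + (-0.9581)) = 0.7616
c > 0: the screener has a conservative response bias.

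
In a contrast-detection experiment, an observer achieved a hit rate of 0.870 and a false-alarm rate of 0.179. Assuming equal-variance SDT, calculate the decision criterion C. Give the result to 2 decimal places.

Φ⁻¹(H) = Φ⁻¹(0.870) = 1.126
Φ⁻¹(FA) = Φ⁻¹(0.179) = -0.919
c = −½·[z(H) + z(FA)] = −0.5 × (1.126 + (-0.919)) = -0.1035
c < 0: the observer has a liberal response bias.

C = -0.10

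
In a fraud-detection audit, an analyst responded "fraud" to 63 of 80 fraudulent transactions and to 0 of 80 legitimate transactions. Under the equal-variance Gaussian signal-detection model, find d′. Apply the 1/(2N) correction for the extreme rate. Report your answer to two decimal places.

The false-alarm rate is 0/80 = 0, so apply the 1/(2N) correction: FA → 1/(2·80) = 0.00625.
z(H) = z(0.78750) = 0.798
z(FA) = z(0.00625) = -2.498
d' = 0.798 − (-2.498) = 3.296

d′ = 3.30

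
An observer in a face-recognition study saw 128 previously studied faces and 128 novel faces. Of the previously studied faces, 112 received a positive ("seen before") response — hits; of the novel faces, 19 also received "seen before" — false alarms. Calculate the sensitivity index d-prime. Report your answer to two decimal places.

d-prime = 2.19

H = 112/128 = 0.8750
FA = 19/128 = 0.1484
z(H) = 1.150
z(FA) = -1.043
d' = z(H) − z(FA) = 1.150 − (-1.043) = 2.193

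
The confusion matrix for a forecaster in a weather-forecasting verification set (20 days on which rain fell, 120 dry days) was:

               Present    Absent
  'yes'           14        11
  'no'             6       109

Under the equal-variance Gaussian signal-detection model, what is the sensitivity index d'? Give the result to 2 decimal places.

d' = 1.85

H = 14/20 = 0.7000
FA = 11/120 = 0.0917
z(H) = 0.524
z(FA) = -1.330
d' = z(H) − z(FA) = 0.524 − (-1.330) = 1.854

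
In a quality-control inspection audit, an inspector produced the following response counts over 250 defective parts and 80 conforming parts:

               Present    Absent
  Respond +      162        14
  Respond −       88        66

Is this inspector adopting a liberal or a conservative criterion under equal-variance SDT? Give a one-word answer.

z(H) = 0.380, z(FA) = -0.935
c = −½·(z(H) + z(FA)) = 0.2775
c > 0 → conservative criterion (biased toward responding “no”).

conservative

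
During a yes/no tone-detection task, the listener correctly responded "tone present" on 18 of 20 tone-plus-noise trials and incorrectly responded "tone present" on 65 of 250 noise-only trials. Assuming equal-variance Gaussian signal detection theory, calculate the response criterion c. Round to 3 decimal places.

H = 18/20 = 0.9000
FA = 65/250 = 0.2600
z(H) = 1.2816
z(FA) = -0.6433
c = −½·[z(H) + z(FA)] = −0.5 × (1.2816 + (-0.6433)) = -0.31915

c = -0.319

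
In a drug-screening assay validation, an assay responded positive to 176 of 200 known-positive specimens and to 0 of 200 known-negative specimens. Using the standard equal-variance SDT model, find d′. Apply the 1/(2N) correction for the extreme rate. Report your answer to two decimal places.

The false-alarm rate is 0/200 = 0, so apply the 1/(2N) correction: FA → 1/(2·200) = 0.00250.
z(H) = z(0.88000) = 1.175
z(FA) = z(0.00250) = -2.807
d' = 1.175 − (-2.807) = 3.982

d′ = 3.98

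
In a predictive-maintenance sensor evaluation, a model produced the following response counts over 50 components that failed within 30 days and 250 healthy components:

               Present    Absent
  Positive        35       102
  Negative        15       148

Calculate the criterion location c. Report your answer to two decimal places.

H = 35/50 = 0.7000
FA = 102/250 = 0.4080
Φ⁻¹(H) = 0.524
Φ⁻¹(FA) = -0.233
c = −½·[z(H) + z(FA)] = −0.5 × (0.524 + (-0.233)) = -0.1455
c < 0: the model has a liberal response bias.

c = -0.15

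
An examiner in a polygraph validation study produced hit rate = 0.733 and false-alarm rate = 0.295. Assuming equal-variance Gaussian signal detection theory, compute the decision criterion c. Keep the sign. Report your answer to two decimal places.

z(H) = z(0.733) = 0.622
z(FA) = z(0.295) = -0.539
c = −½·[z(H) + z(FA)] = −0.5 × (0.622 + (-0.539)) = -0.0415

c = -0.04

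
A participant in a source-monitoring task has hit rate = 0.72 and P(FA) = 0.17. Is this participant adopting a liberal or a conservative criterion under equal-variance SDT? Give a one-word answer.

conservative

z(H) = 0.583, z(FA) = -0.954
c = −½·(z(H) + z(FA)) = 0.1855
c > 0 → conservative criterion (biased toward responding “no”).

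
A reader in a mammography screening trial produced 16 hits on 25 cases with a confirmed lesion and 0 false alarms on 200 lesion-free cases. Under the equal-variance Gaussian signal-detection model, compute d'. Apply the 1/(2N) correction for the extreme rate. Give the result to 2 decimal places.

The false-alarm rate is 0/200 = 0, so apply the 1/(2N) correction: FA → 1/(2·200) = 0.00250.
z(H) = z(0.64000) = 0.358
z(FA) = z(0.00250) = -2.807
d' = 0.358 − (-2.807) = 3.165

d' = 3.17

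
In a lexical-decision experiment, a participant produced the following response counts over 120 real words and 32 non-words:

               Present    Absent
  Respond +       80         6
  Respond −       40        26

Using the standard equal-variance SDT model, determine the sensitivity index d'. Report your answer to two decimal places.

d' = 1.32

H = 80/120 = 0.6667
FA = 6/32 = 0.1875
z(0.6667) = 0.4308, z(0.1875) = -0.8871
d' = z(H) − z(FA) = 0.4308 − (-0.8871) = 1.3179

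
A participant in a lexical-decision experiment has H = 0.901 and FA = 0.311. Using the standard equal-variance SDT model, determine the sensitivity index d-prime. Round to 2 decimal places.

d-prime = 1.78

Φ⁻¹(0.901) = 1.287, Φ⁻¹(0.311) = -0.493
d' = z(H) − z(FA) = 1.287 − (-0.493) = 1.780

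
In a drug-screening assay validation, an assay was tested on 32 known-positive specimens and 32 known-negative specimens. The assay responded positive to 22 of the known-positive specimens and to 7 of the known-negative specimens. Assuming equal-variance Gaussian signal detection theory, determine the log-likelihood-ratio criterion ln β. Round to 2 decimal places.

ln β = 0.18

H = 22/32 = 0.6875
FA = 7/32 = 0.2188
Φ⁻¹(H) = Φ⁻¹(0.6875) = 0.489
Φ⁻¹(FA) = Φ⁻¹(0.2188) = -0.776
ln β = −½·[z(H)² − z(FA)²] = −0.5 × (0.239 − 0.602) = 0.1815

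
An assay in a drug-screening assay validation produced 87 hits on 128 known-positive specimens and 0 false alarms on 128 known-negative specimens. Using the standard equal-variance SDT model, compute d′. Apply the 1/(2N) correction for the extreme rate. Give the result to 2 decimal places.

The false-alarm rate is 0/128 = 0, so apply the 1/(2N) correction: FA → 1/(2·128) = 0.00391.
z(H) = z(0.67969) = 0.467
z(FA) = z(0.00391) = -2.660
d' = 0.467 − (-2.660) = 3.127

d′ = 3.13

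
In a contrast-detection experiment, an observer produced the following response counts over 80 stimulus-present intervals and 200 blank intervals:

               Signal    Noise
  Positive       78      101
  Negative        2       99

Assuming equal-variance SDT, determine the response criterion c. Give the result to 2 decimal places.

c = -0.99

H = 78/80 = 0.9750
FA = 101/200 = 0.5050
z(H) = 1.9600
z(FA) = 0.0125
c = −½·[z(H) + z(FA)] = −0.5 × (1.9600 + 0.0125) = -0.98625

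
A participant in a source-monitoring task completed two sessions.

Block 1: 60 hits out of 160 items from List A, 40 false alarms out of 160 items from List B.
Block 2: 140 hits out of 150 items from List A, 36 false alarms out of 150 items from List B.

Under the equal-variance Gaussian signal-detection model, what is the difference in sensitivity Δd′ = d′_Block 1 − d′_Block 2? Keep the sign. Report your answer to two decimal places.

Block 1: z(0.3750) = -0.319, z(0.2500) = -0.674, d' = 0.355
Block 2: z(0.9333) = 1.501, z(0.2400) = -0.706, d' = 2.207
Δd' = d'_Block 1 − d'_Block 2 = 0.355 − 2.207 = -1.852
Block 2 has the higher sensitivity.

Δd′ = -1.85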